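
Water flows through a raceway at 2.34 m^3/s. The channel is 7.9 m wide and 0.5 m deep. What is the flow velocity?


Cross-sectional area = W * d = 7.9 * 0.5 = 3.95 m^2
Velocity = Q / A = 2.34 / 3.95 = 0.592405 m/s

0.592405 m/s


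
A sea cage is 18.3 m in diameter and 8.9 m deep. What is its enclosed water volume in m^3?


r = d/2 = 18.3/2 = 9.15 m
Base area = pi*r^2 = pi*9.15^2 = 263.02199 m^2
Volume = 263.02199 * 8.9 = 2340.9 m^3

2340.9 m^3


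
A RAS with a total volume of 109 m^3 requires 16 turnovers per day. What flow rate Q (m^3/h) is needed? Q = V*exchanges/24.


Daily recirculation volume = 109 m^3 * 16 = 1744 m^3/day
Flow rate Q = daily volume / 24 h = 1744 / 24 = 72.6667 m^3/h

72.6667 m^3/h


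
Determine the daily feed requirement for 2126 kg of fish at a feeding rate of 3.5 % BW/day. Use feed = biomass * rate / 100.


Feeding rate fraction = 3.5% / 100 = 0.035
Daily feed = 2126 kg * 0.035 = 74.41 kg/day

74.41 kg/day


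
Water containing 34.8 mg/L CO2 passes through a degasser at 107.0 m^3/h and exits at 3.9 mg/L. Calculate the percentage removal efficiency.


CO2_out / CO2_in = 3.9 / 34.8 = 0.11206897
Fraction remaining = 0.11206897
efficiency = (1 - 0.11206897) * 100 = 88.7931 %

88.7931 %


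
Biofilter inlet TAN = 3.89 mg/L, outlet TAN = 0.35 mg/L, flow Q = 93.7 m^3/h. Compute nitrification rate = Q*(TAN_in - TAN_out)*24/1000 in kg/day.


Concentration drop: TAN_in - TAN_out = 3.89 - 0.35 = 3.54 mg/L
Hourly TAN removed = Q * dTAN = 93.7 m^3/h * 3.54 mg/L = 331.698 g/h  (m^3/h * mg/L = g/h)
Daily TAN removed = 331.698 * 24 = 7960.752 g/day
Convert to kg/day: 7960.752 / 1000 = 7.960752 kg/day

7.960752 kg/day


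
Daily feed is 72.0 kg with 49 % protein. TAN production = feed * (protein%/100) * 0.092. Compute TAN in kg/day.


Protein in feed = 72.0 * 49/100 = 35.28 kg/day
TAN = protein * 0.092 = 35.28 * 0.092 = 3.24576 kg/day

3.24576 kg/day


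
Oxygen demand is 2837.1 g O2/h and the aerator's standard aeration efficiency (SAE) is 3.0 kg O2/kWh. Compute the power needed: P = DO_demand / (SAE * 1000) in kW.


SAE in g O2/kWh = 3.0 * 1000 = 3000 g/kWh
P = DO_demand / SAE_g = 2837.1 / 3000 = 0.9457 kW

0.9457 kW


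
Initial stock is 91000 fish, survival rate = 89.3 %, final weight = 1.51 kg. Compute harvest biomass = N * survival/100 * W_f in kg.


Survivors = 91000 * 89.3/100 = 81263 fish
Harvest biomass = survivors * W_f = 81263 * 1.51 = 122707.13 kg

122707.13 kg


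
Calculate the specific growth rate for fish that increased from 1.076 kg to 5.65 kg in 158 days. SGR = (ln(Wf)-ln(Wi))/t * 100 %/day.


ln(W_f) = ln(5.65) = 1.7316555
ln(W_i) = ln(1.076) = 0.073250462
ln(W_f) - ln(W_i) = 1.7316555 - 0.073250462 = 1.658405
SGR = 1.658405 / 158 * 100 = 1.04962 %/day

1.04962 %/day


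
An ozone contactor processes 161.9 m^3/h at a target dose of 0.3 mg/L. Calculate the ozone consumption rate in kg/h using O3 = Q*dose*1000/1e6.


O3 demand (mg/h) = Q * dose * 1000 = 161.9 * 0.3 * 1000 = 48570 mg/h
Convert mg to kg: 48570 / 1e6 = 0.04857 kg/h

0.04857 kg/h


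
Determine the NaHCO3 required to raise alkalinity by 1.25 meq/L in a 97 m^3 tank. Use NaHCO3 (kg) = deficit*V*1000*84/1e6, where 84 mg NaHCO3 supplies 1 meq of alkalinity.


Tank volume in L = 97 m^3 * 1000 = 97000 L
Total meq required = 1.25 meq/L * 97000 L = 121250 meq
NaHCO3 mass = 121250 meq * 84 mg/meq / 1e6 = 10.185 kg

10.185 kg


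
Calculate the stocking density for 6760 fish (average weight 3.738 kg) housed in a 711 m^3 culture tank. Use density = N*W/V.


Total biomass = 6760 fish * 3.738 kg = 25268.88 kg
Density = total biomass / volume = 25268.88 / 711 = 35.5399 kg/m^3

35.5399 kg/m^3


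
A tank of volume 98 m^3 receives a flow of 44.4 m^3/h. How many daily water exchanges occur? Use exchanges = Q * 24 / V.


Daily flow volume = 44.4 m^3/h * 24 h = 1065.6 m^3/day
Exchanges = daily flow / tank volume = 1065.6 / 98 = 10.8735 exchanges/day

10.8735 exchanges/day


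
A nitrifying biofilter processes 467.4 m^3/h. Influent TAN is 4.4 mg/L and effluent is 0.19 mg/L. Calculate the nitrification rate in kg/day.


Concentration drop: TAN_in - TAN_out = 4.4 - 0.19 = 4.21 mg/L
Hourly TAN removed = Q * dTAN = 467.4 m^3/h * 4.21 mg/L = 1967.754 g/h  (m^3/h * mg/L = g/h)
Daily TAN removed = 1967.754 * 24 = 47226.096 g/day
Convert to kg/day: 47226.096 / 1000 = 47.226096 kg/day

47.226096 kg/day


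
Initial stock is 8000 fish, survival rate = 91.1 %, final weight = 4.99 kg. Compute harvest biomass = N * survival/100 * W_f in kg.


Survivors = 8000 * 91.1/100 = 7288 fish
Harvest biomass = survivors * W_f = 7288 * 4.99 = 36367.12 kg

36367.12 kg


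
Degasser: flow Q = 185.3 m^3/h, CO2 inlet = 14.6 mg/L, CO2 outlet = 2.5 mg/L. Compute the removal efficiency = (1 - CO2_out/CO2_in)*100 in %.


CO2_out / CO2_in = 2.5 / 14.6 = 0.17123288
Fraction remaining = 0.17123288
efficiency = (1 - 0.17123288) * 100 = 82.8767 %

82.8767 %


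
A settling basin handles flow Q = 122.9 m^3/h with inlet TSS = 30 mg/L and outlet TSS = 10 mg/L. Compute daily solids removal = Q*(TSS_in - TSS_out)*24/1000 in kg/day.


Concentration drop: TSS_in - TSS_out = 30 - 10 = 20 mg/L
Hourly solids removed = Q * dTSS = 122.9 m^3/h * 20 mg/L = 2458 g/h  (m^3/h * mg/L = g/h)
Daily solids removed = 2458 * 24 = 58992 g/day
Convert g to kg: 58992 / 1000 = 58.992 kg/day

58.992 kg/day


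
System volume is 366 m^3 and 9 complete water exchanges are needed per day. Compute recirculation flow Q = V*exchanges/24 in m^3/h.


Daily recirculation volume = 366 m^3 * 9 = 3294 m^3/day
Flow rate Q = daily volume / 24 h = 3294 / 24 = 137.25 m^3/h

137.25 m^3/h


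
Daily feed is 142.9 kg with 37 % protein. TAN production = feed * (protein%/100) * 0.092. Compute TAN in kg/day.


Protein in feed = 142.9 * 37/100 = 52.873 kg/day
TAN = protein * 0.092 = 52.873 * 0.092 = 4.864316 kg/day

4.864316 kg/day


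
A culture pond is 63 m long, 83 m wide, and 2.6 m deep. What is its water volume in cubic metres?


Base area = L * W = 63 * 83 = 5229 m^2
Volume = area * depth = 5229 * 2.6 = 13595.4 m^3

13595.4 m^3


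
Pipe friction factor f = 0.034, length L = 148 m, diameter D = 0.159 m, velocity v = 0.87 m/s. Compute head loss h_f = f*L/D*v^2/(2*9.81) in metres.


v^2 = 0.87^2 = 0.7569 m^2/s^2
L/D = 148/0.159 = 930.81761
h_f = f*(L/D)*v^2/(2g) = 0.034 * 930.81761 * 0.7569 / 19.62 = 1.22091 m

1.22091 m


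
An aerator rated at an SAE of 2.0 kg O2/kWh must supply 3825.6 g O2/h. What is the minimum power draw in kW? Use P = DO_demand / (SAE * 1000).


SAE in g O2/kWh = 2.0 * 1000 = 2000 g/kWh
P = DO_demand / SAE_g = 3825.6 / 2000 = 1.9128 kW

1.9128 kW


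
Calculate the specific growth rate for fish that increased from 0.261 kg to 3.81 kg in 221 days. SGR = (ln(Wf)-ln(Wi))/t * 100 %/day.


ln(W_f) = ln(3.81) = 1.3376292
ln(W_i) = ln(0.261) = -1.3432349
ln(W_f) - ln(W_i) = 1.3376292 - -1.3432349 = 2.6808641
SGR = 2.6808641 / 221 * 100 = 1.21306 %/day

1.21306 %/day


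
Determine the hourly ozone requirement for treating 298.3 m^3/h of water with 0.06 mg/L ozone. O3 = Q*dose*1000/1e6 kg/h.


O3 demand (mg/h) = Q * dose * 1000 = 298.3 * 0.06 * 1000 = 17898 mg/h
Convert mg to kg: 17898 / 1e6 = 0.017898 kg/h

0.017898 kg/h


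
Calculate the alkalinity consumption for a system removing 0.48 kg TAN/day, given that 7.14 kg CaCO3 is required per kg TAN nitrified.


Alkalinity factor: 7.14 kg CaCO3 consumed per kg TAN nitrified
alk = 0.48 kg TAN * 7.14 = 3.4272 kg CaCO3/day

3.4272 kg CaCO3/day


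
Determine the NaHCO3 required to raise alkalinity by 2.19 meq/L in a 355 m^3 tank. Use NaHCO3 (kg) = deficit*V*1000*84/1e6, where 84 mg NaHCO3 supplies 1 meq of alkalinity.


Tank volume in L = 355 m^3 * 1000 = 355000 L
Total meq required = 2.19 meq/L * 355000 L = 777450 meq
NaHCO3 mass = 777450 meq * 84 mg/meq / 1e6 = 65.3058 kg

65.3058 kg


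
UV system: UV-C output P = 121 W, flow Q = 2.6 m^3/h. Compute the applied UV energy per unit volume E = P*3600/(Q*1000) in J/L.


Energy delivered per hour = 121 W * 3600 s = 435600 J/h
Volume treated per hour = 2.6 m^3/h * 1000 = 2600 L/h
dose = 435600 / 2600 = 167.538 J/L

167.538 J/L


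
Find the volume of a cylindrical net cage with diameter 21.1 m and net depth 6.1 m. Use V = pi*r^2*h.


r = d/2 = 21.1/2 = 10.55 m
Base area = pi*r^2 = pi*10.55^2 = 349.66712 m^2
Volume = 349.66712 * 6.1 = 2132.97 m^3

2132.97 m^3


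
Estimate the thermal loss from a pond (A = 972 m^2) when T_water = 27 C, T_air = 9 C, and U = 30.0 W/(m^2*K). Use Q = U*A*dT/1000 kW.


Temperature difference dT = 27 - 9 = 18 K
Heat loss (W) = U * A * dT = 30.0 * 972 * 18 = 524880 W
Convert to kW: 524880 / 1000 = 524.88 kW

524.88 kW


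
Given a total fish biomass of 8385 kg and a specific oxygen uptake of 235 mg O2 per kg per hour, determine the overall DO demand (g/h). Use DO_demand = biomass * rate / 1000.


Total O2 consumption (mg/h) = 8385 kg * 235 mg/(kg*h) = 1970475 mg/h
Convert to g/h: 1970475 / 1000 = 1970.475 g/h

1970.475 g/h


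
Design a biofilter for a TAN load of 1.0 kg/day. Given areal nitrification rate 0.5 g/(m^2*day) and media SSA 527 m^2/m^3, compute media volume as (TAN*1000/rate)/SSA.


A = 1.0*1000 / 0.5 = 2000 m^2
V = 2000 / 527 = 3.79507

3.79507 m^3


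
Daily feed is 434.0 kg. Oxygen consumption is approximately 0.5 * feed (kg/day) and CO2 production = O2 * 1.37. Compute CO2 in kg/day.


O2 = 434.0 * 0.5 = 217
CO2 = 217 * 1.37 = 297.29

297.29 kg/day


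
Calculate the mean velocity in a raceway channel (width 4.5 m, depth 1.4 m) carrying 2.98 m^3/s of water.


Cross-sectional area = W * d = 4.5 * 1.4 = 6.3 m^2
Velocity = Q / A = 2.98 / 6.3 = 0.473016 m/s

0.473016 m/s


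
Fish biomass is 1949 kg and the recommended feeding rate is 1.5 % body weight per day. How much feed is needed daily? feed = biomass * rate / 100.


Feeding rate fraction = 1.5% / 100 = 0.015
Daily feed = 1949 kg * 0.015 = 29.235 kg/day

29.235 kg/day


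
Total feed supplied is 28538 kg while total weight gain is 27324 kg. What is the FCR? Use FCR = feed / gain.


FCR = feed consumed / weight gained
FCR = 28538 kg / 27324 kg = 1.04443

1.04443


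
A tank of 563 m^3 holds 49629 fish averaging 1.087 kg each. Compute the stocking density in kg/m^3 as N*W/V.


Total biomass = 49629 fish * 1.087 kg = 53946.723 kg
Density = total biomass / volume = 53946.723 / 563 = 95.8201 kg/m^3

95.8201 kg/m^3


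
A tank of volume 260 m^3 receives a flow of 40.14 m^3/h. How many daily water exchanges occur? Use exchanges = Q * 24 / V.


Daily flow volume = 40.14 m^3/h * 24 h = 963.36 m^3/day
Exchanges = daily flow / tank volume = 963.36 / 260 = 3.70523 exchanges/day

3.70523 exchanges/day


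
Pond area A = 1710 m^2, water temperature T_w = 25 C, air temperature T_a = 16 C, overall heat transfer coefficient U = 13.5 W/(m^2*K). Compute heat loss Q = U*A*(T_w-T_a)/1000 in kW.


Temperature difference dT = 25 - 16 = 9 K
Heat loss (W) = U * A * dT = 13.5 * 1710 * 9 = 207765 W
Convert to kW: 207765 / 1000 = 207.765 kW

207.765 kW


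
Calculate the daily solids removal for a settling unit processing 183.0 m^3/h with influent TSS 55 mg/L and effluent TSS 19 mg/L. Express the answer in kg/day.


Concentration drop: TSS_in - TSS_out = 55 - 19 = 36 mg/L
Hourly solids removed = Q * dTSS = 183.0 m^3/h * 36 mg/L = 6588 g/h  (m^3/h * mg/L = g/h)
Daily solids removed = 6588 * 24 = 158112 g/day
Convert g to kg: 158112 / 1000 = 158.112 kg/day

158.112 kg/day


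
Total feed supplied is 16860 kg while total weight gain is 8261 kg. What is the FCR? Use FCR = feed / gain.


FCR = feed consumed / weight gained
FCR = 16860 kg / 8261 kg = 2.04092

2.04092


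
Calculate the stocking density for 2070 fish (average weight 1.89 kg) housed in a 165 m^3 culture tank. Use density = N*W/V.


Total biomass = 2070 fish * 1.89 kg = 3912.3 kg
Density = total biomass / volume = 3912.3 / 165 = 23.7109 kg/m^3

23.7109 kg/m^3


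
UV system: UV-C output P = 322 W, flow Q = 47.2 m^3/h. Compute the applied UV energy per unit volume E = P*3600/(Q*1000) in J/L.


Energy delivered per hour = 322 W * 3600 s = 1159200 J/h
Volume treated per hour = 47.2 m^3/h * 1000 = 47200 L/h
dose = 1159200 / 47200 = 24.5593 J/L

24.5593 J/L


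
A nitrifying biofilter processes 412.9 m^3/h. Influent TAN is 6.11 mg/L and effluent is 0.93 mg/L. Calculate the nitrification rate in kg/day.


Concentration drop: TAN_in - TAN_out = 6.11 - 0.93 = 5.18 mg/L
Hourly TAN removed = Q * dTAN = 412.9 m^3/h * 5.18 mg/L = 2138.822 g/h  (m^3/h * mg/L = g/h)
Daily TAN removed = 2138.822 * 24 = 51331.728 g/day
Convert to kg/day: 51331.728 / 1000 = 51.331728 kg/day

51.331728 kg/day


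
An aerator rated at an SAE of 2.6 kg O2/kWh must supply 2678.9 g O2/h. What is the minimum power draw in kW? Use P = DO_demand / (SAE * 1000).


SAE in g O2/kWh = 2.6 * 1000 = 2600 g/kWh
P = DO_demand / SAE_g = 2678.9 / 2600 = 1.03035 kW

1.03035 kW


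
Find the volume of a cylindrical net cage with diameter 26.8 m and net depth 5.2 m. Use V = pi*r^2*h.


r = d/2 = 26.8/2 = 13.4 m
Base area = pi*r^2 = pi*13.4^2 = 564.10438 m^2
Volume = 564.10438 * 5.2 = 2933.34 m^3

2933.34 m^3


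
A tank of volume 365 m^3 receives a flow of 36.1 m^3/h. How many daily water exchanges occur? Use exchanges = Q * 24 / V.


Daily flow volume = 36.1 m^3/h * 24 h = 866.4 m^3/day
Exchanges = daily flow / tank volume = 866.4 / 365 = 2.3737 exchanges/day

2.3737 exchanges/day


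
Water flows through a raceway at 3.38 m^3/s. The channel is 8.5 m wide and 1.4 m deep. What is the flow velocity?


Cross-sectional area = W * d = 8.5 * 1.4 = 11.9 m^2
Velocity = Q / A = 3.38 / 11.9 = 0.284034 m/s

0.284034 m/s


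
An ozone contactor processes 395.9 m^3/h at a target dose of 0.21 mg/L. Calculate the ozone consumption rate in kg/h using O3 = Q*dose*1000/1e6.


O3 demand (mg/h) = Q * dose * 1000 = 395.9 * 0.21 * 1000 = 83139 mg/h
Convert mg to kg: 83139 / 1e6 = 0.083139 kg/h

0.083139 kg/h


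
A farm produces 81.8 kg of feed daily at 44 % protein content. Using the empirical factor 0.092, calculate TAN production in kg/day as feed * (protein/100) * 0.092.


Protein in feed = 81.8 * 44/100 = 35.992 kg/day
TAN = protein * 0.092 = 35.992 * 0.092 = 3.311264 kg/day

3.311264 kg/day


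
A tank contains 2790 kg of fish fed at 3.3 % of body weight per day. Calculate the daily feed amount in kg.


Feeding rate fraction = 3.3% / 100 = 0.033
Daily feed = 2790 kg * 0.033 = 92.07 kg/day

92.07 kg/day


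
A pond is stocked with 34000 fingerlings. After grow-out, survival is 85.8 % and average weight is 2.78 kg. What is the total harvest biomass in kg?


Survivors = 34000 * 85.8/100 = 29172 fish
Harvest biomass = survivors * W_f = 29172 * 2.78 = 81098.16 kg

81098.16 kg


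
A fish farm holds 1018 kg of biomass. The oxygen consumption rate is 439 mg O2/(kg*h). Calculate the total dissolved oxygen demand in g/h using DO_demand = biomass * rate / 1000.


Total O2 consumption (mg/h) = 1018 kg * 439 mg/(kg*h) = 446902 mg/h
Convert to g/h: 446902 / 1000 = 446.902 g/h

446.902 g/h


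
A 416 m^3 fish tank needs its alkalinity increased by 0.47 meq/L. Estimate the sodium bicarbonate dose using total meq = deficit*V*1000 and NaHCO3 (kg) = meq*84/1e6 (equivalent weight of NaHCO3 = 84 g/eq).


Tank volume in L = 416 m^3 * 1000 = 416000 L
Total meq required = 0.47 meq/L * 416000 L = 195520 meq
NaHCO3 mass = 195520 meq * 84 mg/meq / 1e6 = 16.4237 kg

16.4237 kg


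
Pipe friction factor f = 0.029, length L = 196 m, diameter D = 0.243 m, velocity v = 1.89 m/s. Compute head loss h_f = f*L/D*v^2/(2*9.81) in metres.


v^2 = 1.89^2 = 3.5721 m^2/s^2
L/D = 196/0.243 = 806.58436
h_f = f*(L/D)*v^2/(2g) = 0.029 * 806.58436 * 3.5721 / 19.62 = 4.25865 m

4.25865 m


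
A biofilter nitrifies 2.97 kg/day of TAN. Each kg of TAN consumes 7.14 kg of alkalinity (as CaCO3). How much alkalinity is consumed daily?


Alkalinity factor: 7.14 kg CaCO3 consumed per kg TAN nitrified
alk = 2.97 kg TAN * 7.14 = 21.2058 kg CaCO3/day

21.2058 kg CaCO3/day


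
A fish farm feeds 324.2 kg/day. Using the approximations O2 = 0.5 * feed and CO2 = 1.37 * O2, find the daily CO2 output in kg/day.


O2 = 324.2 * 0.5 = 162.1
CO2 = 162.1 * 1.37 = 222.077

222.077 kg/day


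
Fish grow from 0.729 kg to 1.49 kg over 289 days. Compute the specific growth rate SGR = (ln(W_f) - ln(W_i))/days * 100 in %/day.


ln(W_f) = ln(1.49) = 0.39877612
ln(W_i) = ln(0.729) = -0.31608155
ln(W_f) - ln(W_i) = 0.39877612 - -0.31608155 = 0.71485767
SGR = 0.71485767 / 289 * 100 = 0.247356 %/day

0.247356 %/day


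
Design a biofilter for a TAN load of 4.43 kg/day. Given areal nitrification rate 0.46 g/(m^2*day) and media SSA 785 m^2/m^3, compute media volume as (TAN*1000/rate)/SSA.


A = 4.43*1000 / 0.46 = 9630.4348 m^2
V = 9630.4348 / 785 = 12.2681

12.2681 m^3


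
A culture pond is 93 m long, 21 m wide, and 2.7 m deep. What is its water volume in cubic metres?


Base area = L * W = 93 * 21 = 1953 m^2
Volume = area * depth = 1953 * 2.7 = 5273.1 m^3

5273.1 m^3


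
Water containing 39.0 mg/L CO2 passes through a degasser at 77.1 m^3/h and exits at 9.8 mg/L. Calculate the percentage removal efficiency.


CO2_out / CO2_in = 9.8 / 39.0 = 0.25128205
Fraction remaining = 0.25128205
efficiency = (1 - 0.25128205) * 100 = 74.8718 %

74.8718 %


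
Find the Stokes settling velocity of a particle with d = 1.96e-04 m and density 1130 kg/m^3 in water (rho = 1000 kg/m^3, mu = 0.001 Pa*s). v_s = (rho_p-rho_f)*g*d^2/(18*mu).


Density difference: rho_p - rho_f = 1130 - 1000 = 130 kg/m^3
d^2 = (1.96e-04)^2 = 3.8416e-08 m^2
Numerator = (rho_p - rho_f) * g * d^2 = 130 * 9.81 * 3.8416e-08 = 4.8991925e-05
Denominator = 18 * mu = 18 * 0.001 = 0.018
v_s = 4.8991925e-05 / 0.018 = 0.00272177 m/s
Check: Re = rho_f * v_s * d / mu = 1000 * 0.00272177 * 1.96e-04 / 0.001 = 0.533 < 1, so Stokes' law applies.

0.00272177 m/s


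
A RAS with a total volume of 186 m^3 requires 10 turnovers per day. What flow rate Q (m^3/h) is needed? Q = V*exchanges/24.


Daily recirculation volume = 186 m^3 * 10 = 1860 m^3/day
Flow rate Q = daily volume / 24 h = 1860 / 24 = 77.5 m^3/h

77.5 m^3/h


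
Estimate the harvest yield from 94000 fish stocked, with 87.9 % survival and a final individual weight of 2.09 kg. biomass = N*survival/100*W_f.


Survivors = 94000 * 87.9/100 = 82626 fish
Harvest biomass = survivors * W_f = 82626 * 2.09 = 172688.34 kg

172688.34 kg


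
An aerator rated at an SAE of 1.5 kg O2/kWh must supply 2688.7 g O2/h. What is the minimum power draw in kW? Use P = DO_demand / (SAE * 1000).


SAE in g O2/kWh = 1.5 * 1000 = 1500 g/kWh
P = DO_demand / SAE_g = 2688.7 / 1500 = 1.79247 kW

1.79247 kW


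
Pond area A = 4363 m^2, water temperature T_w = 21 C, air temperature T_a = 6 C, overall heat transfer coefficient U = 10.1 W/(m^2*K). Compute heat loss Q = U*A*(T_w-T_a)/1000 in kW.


Temperature difference dT = 21 - 6 = 15 K
Heat loss (W) = U * A * dT = 10.1 * 4363 * 15 = 660994.5 W
Convert to kW: 660994.5 / 1000 = 660.9945 kW

660.9945 kW


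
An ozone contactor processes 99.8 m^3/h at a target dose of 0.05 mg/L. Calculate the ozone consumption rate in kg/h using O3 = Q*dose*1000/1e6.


O3 demand (mg/h) = Q * dose * 1000 = 99.8 * 0.05 * 1000 = 4990 mg/h
Convert mg to kg: 4990 / 1e6 = 0.00499 kg/h

0.00499 kg/h


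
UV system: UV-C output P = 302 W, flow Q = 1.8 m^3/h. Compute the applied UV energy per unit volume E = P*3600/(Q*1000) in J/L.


Energy delivered per hour = 302 W * 3600 s = 1087200 J/h
Volume treated per hour = 1.8 m^3/h * 1000 = 1800 L/h
dose = 1087200 / 1800 = 604 J/L

604 J/L


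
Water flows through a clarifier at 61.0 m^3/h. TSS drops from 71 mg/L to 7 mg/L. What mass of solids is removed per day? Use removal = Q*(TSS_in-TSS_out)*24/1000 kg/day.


Concentration drop: TSS_in - TSS_out = 71 - 7 = 64 mg/L
Hourly solids removed = Q * dTSS = 61.0 m^3/h * 64 mg/L = 3904 g/h  (m^3/h * mg/L = g/h)
Daily solids removed = 3904 * 24 = 93696 g/day
Convert g to kg: 93696 / 1000 = 93.696 kg/day

93.696 kg/day


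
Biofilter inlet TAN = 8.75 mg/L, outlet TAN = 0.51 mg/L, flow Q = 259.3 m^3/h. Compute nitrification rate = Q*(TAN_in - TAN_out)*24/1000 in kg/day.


Concentration drop: TAN_in - TAN_out = 8.75 - 0.51 = 8.24 mg/L
Hourly TAN removed = Q * dTAN = 259.3 m^3/h * 8.24 mg/L = 2136.632 g/h  (m^3/h * mg/L = g/h)
Daily TAN removed = 2136.632 * 24 = 51279.168 g/day
Convert to kg/day: 51279.168 / 1000 = 51.279168 kg/day

51.279168 kg/day


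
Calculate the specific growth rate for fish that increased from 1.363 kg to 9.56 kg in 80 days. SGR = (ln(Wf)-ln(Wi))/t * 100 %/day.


ln(W_f) = ln(9.56) = 2.2575877
ln(W_i) = ln(1.363) = 0.30968815
ln(W_f) - ln(W_i) = 2.2575877 - 0.30968815 = 1.9478996
SGR = 1.9478996 / 80 * 100 = 2.43487 %/day

2.43487 %/day


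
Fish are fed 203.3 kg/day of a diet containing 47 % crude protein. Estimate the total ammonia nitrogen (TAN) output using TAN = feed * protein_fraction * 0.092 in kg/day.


Protein in feed = 203.3 * 47/100 = 95.551 kg/day
TAN = protein * 0.092 = 95.551 * 0.092 = 8.790692 kg/day

8.790692 kg/day


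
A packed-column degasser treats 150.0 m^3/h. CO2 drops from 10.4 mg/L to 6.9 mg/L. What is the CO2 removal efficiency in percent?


CO2_out / CO2_in = 6.9 / 10.4 = 0.66346154
Fraction remaining = 0.66346154
efficiency = (1 - 0.66346154) * 100 = 33.6538 %

33.6538 %


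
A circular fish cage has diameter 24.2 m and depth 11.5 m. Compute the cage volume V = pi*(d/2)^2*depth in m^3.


r = d/2 = 24.2/2 = 12.1 m
Base area = pi*r^2 = pi*12.1^2 = 459.96058 m^2
Volume = 459.96058 * 11.5 = 5289.55 m^3

5289.55 m^3


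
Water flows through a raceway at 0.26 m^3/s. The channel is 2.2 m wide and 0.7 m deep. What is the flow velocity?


Cross-sectional area = W * d = 2.2 * 0.7 = 1.54 m^2
Velocity = Q / A = 0.26 / 1.54 = 0.168831 m/s

0.168831 m/s


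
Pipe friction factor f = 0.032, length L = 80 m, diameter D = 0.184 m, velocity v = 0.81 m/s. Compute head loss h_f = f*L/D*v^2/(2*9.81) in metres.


v^2 = 0.81^2 = 0.6561 m^2/s^2
L/D = 80/0.184 = 434.78261
h_f = f*(L/D)*v^2/(2g) = 0.032 * 434.78261 * 0.6561 / 19.62 = 0.465257 m

0.465257 m


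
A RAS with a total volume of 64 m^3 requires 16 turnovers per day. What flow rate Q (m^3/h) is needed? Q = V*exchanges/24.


Daily recirculation volume = 64 m^3 * 16 = 1024 m^3/day
Flow rate Q = daily volume / 24 h = 1024 / 24 = 42.6667 m^3/h

42.6667 m^3/h


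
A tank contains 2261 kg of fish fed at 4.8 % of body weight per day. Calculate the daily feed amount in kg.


Feeding rate fraction = 4.8% / 100 = 0.048
Daily feed = 2261 kg * 0.048 = 108.528 kg/day

108.528 kg/day


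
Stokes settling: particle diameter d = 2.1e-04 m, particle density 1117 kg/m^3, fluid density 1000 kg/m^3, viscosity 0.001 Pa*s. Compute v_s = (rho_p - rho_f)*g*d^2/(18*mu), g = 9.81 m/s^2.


Density difference: rho_p - rho_f = 1117 - 1000 = 117 kg/m^3
d^2 = (2.1e-04)^2 = 4.41e-08 m^2
Numerator = (rho_p - rho_f) * g * d^2 = 117 * 9.81 * 4.41e-08 = 5.0616657e-05
Denominator = 18 * mu = 18 * 0.001 = 0.018
v_s = 5.0616657e-05 / 0.018 = 0.00281204 m/s
Check: Re = rho_f * v_s * d / mu = 1000 * 0.00281204 * 2.1e-04 / 0.001 = 0.591 < 1, so Stokes' law applies.

0.00281204 m/s


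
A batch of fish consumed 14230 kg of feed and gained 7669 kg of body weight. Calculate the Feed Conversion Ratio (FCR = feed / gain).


FCR = feed consumed / weight gained
FCR = 14230 kg / 7669 kg = 1.85552

1.85552


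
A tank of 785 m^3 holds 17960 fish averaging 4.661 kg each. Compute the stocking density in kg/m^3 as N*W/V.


Total biomass = 17960 fish * 4.661 kg = 83711.56 kg
Density = total biomass / volume = 83711.56 / 785 = 106.639 kg/m^3

106.639 kg/m^3


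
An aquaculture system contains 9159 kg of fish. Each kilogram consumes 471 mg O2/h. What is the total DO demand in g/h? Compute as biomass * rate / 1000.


Total O2 consumption (mg/h) = 9159 kg * 471 mg/(kg*h) = 4313889 mg/h
Convert to g/h: 4313889 / 1000 = 4313.889 g/h

4313.889 g/h


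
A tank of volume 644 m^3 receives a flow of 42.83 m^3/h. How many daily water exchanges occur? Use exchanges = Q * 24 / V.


Daily flow volume = 42.83 m^3/h * 24 h = 1027.92 m^3/day
Exchanges = daily flow / tank volume = 1027.92 / 644 = 1.59615 exchanges/day

1.59615 exchanges/day


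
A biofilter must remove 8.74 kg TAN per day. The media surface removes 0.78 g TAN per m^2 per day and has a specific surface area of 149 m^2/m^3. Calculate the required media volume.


A = 8.74*1000 / 0.78 = 11205.128 m^2
V = 11205.128 / 149 = 75.2022

75.2022 m^3


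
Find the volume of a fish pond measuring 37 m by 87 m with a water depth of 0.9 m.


Base area = L * W = 37 * 87 = 3219 m^2
Volume = area * depth = 3219 * 0.9 = 2897.1 m^3

2897.1 m^3


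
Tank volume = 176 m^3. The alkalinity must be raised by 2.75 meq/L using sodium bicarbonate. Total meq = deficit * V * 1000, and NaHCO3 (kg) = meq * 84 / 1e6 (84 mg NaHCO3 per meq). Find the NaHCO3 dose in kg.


Tank volume in L = 176 m^3 * 1000 = 176000 L
Total meq required = 2.75 meq/L * 176000 L = 484000 meq
NaHCO3 mass = 484000 meq * 84 mg/meq / 1e6 = 40.656 kg

40.656 kg


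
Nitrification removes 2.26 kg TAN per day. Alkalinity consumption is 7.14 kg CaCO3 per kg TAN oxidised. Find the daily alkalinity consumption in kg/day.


Alkalinity factor: 7.14 kg CaCO3 consumed per kg TAN nitrified
alk = 2.26 kg TAN * 7.14 = 16.1364 kg CaCO3/day

16.1364 kg CaCO3/day


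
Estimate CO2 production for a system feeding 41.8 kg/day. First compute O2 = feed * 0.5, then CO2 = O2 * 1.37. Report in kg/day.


O2 = 41.8 * 0.5 = 20.9
CO2 = 20.9 * 1.37 = 28.633

28.633 kg/day


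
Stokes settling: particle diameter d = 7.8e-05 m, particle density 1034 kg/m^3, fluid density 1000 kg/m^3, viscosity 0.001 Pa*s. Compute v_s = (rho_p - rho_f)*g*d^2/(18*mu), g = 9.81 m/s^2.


Density difference: rho_p - rho_f = 1034 - 1000 = 34 kg/m^3
d^2 = (7.8e-05)^2 = 6.084e-09 m^2
Numerator = (rho_p - rho_f) * g * d^2 = 34 * 9.81 * 6.084e-09 = 2.0292574e-06
Denominator = 18 * mu = 18 * 0.001 = 0.018
v_s = 2.0292574e-06 / 0.018 = 1.12737e-04 m/s
Check: Re = rho_f * v_s * d / mu = 1000 * 1.12737e-04 * 7.8e-05 / 0.001 = 0.00879 < 1, so Stokes' law applies.

1.12737e-04 m/s


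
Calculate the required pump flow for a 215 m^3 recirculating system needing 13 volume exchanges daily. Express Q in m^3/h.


Daily recirculation volume = 215 m^3 * 13 = 2795 m^3/day
Flow rate Q = daily volume / 24 h = 2795 / 24 = 116.458 m^3/h

116.458 m^3/h


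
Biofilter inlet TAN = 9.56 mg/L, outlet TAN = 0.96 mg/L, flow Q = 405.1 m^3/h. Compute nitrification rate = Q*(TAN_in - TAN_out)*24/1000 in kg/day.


Concentration drop: TAN_in - TAN_out = 9.56 - 0.96 = 8.6 mg/L
Hourly TAN removed = Q * dTAN = 405.1 m^3/h * 8.6 mg/L = 3483.86 g/h  (m^3/h * mg/L = g/h)
Daily TAN removed = 3483.86 * 24 = 83612.64 g/day
Convert to kg/day: 83612.64 / 1000 = 83.61264 kg/day

83.61264 kg/day


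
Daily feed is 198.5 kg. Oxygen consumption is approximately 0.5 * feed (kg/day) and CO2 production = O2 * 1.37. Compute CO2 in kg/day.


O2 = 198.5 * 0.5 = 99.25
CO2 = 99.25 * 1.37 = 135.9725

135.9725 kg/day


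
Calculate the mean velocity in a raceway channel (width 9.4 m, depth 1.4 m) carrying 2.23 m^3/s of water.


Cross-sectional area = W * d = 9.4 * 1.4 = 13.16 m^2
Velocity = Q / A = 2.23 / 13.16 = 0.169453 m/s

0.169453 m/s


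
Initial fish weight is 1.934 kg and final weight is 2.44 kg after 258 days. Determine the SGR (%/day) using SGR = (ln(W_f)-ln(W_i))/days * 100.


ln(W_f) = ln(2.44) = 0.89199804
ln(W_i) = ln(1.934) = 0.6595904
ln(W_f) - ln(W_i) = 0.89199804 - 0.6595904 = 0.23240764
SGR = 0.23240764 / 258 * 100 = 0.0900805 %/day

0.0900805 %/day


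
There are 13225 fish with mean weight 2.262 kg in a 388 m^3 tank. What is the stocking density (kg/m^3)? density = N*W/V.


Total biomass = 13225 fish * 2.262 kg = 29914.95 kg
Density = total biomass / volume = 29914.95 / 388 = 77.1004 kg/m^3

77.1004 kg/m^3


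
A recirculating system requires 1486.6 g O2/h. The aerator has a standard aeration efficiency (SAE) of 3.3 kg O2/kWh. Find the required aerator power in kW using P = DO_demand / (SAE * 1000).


SAE in g O2/kWh = 3.3 * 1000 = 3300 g/kWh
P = DO_demand / SAE_g = 1486.6 / 3300 = 0.450485 kW

0.450485 kW


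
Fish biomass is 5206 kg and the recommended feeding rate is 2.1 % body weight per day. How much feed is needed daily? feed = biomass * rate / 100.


Feeding rate fraction = 2.1% / 100 = 0.021
Daily feed = 5206 kg * 0.021 = 109.326 kg/day

109.326 kg/day


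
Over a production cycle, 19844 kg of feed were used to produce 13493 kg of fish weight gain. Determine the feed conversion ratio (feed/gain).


FCR = feed consumed / weight gained
FCR = 19844 kg / 13493 kg = 1.47069

1.47069


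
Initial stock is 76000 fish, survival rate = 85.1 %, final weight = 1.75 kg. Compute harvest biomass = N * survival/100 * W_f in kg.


Survivors = 76000 * 85.1/100 = 64676 fish
Harvest biomass = survivors * W_f = 64676 * 1.75 = 113183 kg

113183 kg


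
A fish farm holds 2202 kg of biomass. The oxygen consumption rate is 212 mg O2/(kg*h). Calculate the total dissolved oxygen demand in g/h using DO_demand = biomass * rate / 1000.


Total O2 consumption (mg/h) = 2202 kg * 212 mg/(kg*h) = 466824 mg/h
Convert to g/h: 466824 / 1000 = 466.824 g/h

466.824 g/h


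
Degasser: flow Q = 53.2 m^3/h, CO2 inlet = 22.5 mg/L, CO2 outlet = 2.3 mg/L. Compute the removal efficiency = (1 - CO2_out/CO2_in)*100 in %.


CO2_out / CO2_in = 2.3 / 22.5 = 0.10222222
Fraction remaining = 0.10222222
efficiency = (1 - 0.10222222) * 100 = 89.7778 %

89.7778 %


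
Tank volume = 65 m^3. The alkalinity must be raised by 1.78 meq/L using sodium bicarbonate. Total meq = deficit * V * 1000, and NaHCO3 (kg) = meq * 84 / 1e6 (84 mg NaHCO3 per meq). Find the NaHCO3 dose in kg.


Tank volume in L = 65 m^3 * 1000 = 65000 L
Total meq required = 1.78 meq/L * 65000 L = 115700 meq
NaHCO3 mass = 115700 meq * 84 mg/meq / 1e6 = 9.7188 kg

9.7188 kg


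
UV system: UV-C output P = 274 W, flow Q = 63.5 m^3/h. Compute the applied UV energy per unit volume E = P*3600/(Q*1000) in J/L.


Energy delivered per hour = 274 W * 3600 s = 986400 J/h
Volume treated per hour = 63.5 m^3/h * 1000 = 63500 L/h
dose = 986400 / 63500 = 15.5339 J/L

15.5339 J/L


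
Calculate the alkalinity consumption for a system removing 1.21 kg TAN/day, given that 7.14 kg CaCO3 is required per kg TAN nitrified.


Alkalinity factor: 7.14 kg CaCO3 consumed per kg TAN nitrified
alk = 1.21 kg TAN * 7.14 = 8.6394 kg CaCO3/day

8.6394 kg CaCO3/day


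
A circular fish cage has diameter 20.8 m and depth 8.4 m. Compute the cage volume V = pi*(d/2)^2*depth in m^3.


r = d/2 = 20.8/2 = 10.4 m
Base area = pi*r^2 = pi*10.4^2 = 339.79466 m^2
Volume = 339.79466 * 8.4 = 2854.28 m^3

2854.28 m^3


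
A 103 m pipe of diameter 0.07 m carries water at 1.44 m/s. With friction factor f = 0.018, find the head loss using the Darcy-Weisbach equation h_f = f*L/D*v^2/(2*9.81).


v^2 = 1.44^2 = 2.0736 m^2/s^2
L/D = 103/0.07 = 1471.4286
h_f = f*(L/D)*v^2/(2g) = 0.018 * 1471.4286 * 2.0736 / 19.62 = 2.79922 m

2.79922 m


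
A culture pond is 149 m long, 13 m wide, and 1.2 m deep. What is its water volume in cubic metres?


Base area = L * W = 149 * 13 = 1937 m^2
Volume = area * depth = 1937 * 1.2 = 2324.4 m^3

2324.4 m^3


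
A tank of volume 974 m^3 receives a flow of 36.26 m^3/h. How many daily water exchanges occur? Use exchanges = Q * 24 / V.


Daily flow volume = 36.26 m^3/h * 24 h = 870.24 m^3/day
Exchanges = daily flow / tank volume = 870.24 / 974 = 0.89347 exchanges/day

0.89347 exchanges/day


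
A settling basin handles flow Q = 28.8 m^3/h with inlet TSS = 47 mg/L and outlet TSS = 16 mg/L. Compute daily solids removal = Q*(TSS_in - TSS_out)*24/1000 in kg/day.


Concentration drop: TSS_in - TSS_out = 47 - 16 = 31 mg/L
Hourly solids removed = Q * dTSS = 28.8 m^3/h * 31 mg/L = 892.8 g/h  (m^3/h * mg/L = g/h)
Daily solids removed = 892.8 * 24 = 21427.2 g/day
Convert g to kg: 21427.2 / 1000 = 21.4272 kg/day

21.4272 kg/day


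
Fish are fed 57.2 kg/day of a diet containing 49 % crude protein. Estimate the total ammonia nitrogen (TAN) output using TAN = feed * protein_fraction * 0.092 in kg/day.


Protein in feed = 57.2 * 49/100 = 28.028 kg/day
TAN = protein * 0.092 = 28.028 * 0.092 = 2.578576 kg/day

2.578576 kg/day


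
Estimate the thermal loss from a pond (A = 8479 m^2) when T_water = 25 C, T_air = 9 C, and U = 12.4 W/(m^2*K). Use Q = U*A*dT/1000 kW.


Temperature difference dT = 25 - 9 = 16 K
Heat loss (W) = U * A * dT = 12.4 * 8479 * 16 = 1682233.6 W
Convert to kW: 1682233.6 / 1000 = 1682.2336 kW

1682.2336 kW


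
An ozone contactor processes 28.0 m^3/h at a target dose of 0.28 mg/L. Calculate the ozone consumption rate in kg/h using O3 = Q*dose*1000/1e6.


O3 demand (mg/h) = Q * dose * 1000 = 28.0 * 0.28 * 1000 = 7840 mg/h
Convert mg to kg: 7840 / 1e6 = 0.00784 kg/h

0.00784 kg/h


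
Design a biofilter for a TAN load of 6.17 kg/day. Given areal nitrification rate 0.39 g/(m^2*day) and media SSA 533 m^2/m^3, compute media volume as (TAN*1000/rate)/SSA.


A = 6.17*1000 / 0.39 = 15820.513 m^2
V = 15820.513 / 533 = 29.682

29.682 m^3


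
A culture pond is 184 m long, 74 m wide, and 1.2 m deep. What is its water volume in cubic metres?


Base area = L * W = 184 * 74 = 13616 m^2
Volume = area * depth = 13616 * 1.2 = 16339.2 m^3

16339.2 m^3


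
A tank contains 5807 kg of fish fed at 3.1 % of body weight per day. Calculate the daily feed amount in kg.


Feeding rate fraction = 3.1% / 100 = 0.031
Daily feed = 5807 kg * 0.031 = 180.017 kg/day

180.017 kg/day


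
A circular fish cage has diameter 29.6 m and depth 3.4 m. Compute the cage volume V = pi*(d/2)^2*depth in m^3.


r = d/2 = 29.6/2 = 14.8 m
Base area = pi*r^2 = pi*14.8^2 = 688.13445 m^2
Volume = 688.13445 * 3.4 = 2339.66 m^3

2339.66 m^3


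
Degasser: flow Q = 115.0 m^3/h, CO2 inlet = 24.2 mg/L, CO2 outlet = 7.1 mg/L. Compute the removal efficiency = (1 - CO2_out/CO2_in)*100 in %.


CO2_out / CO2_in = 7.1 / 24.2 = 0.29338843
Fraction remaining = 0.29338843
efficiency = (1 - 0.29338843) * 100 = 70.6612 %

70.6612 %


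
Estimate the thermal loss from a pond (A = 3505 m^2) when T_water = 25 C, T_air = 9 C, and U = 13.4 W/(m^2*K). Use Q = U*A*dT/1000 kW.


Temperature difference dT = 25 - 9 = 16 K
Heat loss (W) = U * A * dT = 13.4 * 3505 * 16 = 751472 W
Convert to kW: 751472 / 1000 = 751.472 kW

751.472 kW


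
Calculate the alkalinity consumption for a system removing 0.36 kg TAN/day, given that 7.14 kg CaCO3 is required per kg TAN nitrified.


Alkalinity factor: 7.14 kg CaCO3 consumed per kg TAN nitrified
alk = 0.36 kg TAN * 7.14 = 2.5704 kg CaCO3/day

2.5704 kg CaCO3/day


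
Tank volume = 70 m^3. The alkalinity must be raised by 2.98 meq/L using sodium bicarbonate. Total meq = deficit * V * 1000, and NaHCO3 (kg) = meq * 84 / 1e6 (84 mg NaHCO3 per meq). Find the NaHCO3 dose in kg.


Tank volume in L = 70 m^3 * 1000 = 70000 L
Total meq required = 2.98 meq/L * 70000 L = 208600 meq
NaHCO3 mass = 208600 meq * 84 mg/meq / 1e6 = 17.5224 kg

17.5224 kg


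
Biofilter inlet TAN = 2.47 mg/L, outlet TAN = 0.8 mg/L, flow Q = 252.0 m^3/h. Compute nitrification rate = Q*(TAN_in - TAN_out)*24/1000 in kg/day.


Concentration drop: TAN_in - TAN_out = 2.47 - 0.8 = 1.67 mg/L
Hourly TAN removed = Q * dTAN = 252.0 m^3/h * 1.67 mg/L = 420.84 g/h  (m^3/h * mg/L = g/h)
Daily TAN removed = 420.84 * 24 = 10100.16 g/day
Convert to kg/day: 10100.16 / 1000 = 10.10016 kg/day

10.10016 kg/day


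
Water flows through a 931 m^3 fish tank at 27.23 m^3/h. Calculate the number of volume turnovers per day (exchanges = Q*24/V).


Daily flow volume = 27.23 m^3/h * 24 h = 653.52 m^3/day
Exchanges = daily flow / tank volume = 653.52 / 931 = 0.701955 exchanges/day

0.701955 exchanges/day


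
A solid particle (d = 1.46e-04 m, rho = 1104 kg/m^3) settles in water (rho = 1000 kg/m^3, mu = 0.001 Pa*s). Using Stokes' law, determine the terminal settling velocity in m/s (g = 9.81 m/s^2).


Density difference: rho_p - rho_f = 1104 - 1000 = 104 kg/m^3
d^2 = (1.46e-04)^2 = 2.1316e-08 m^2
Numerator = (rho_p - rho_f) * g * d^2 = 104 * 9.81 * 2.1316e-08 = 2.1747436e-05
Denominator = 18 * mu = 18 * 0.001 = 0.018
v_s = 2.1747436e-05 / 0.018 = 0.00120819 m/s
Check: Re = rho_f * v_s * d / mu = 1000 * 0.00120819 * 1.46e-04 / 0.001 = 0.176 < 1, so Stokes' law applies.

0.00120819 m/s


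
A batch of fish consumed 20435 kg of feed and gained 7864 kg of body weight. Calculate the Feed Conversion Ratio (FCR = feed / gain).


FCR = feed consumed / weight gained
FCR = 20435 kg / 7864 kg = 2.59855

2.59855


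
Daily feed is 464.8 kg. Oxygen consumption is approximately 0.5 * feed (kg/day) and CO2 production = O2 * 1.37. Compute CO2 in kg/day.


O2 = 464.8 * 0.5 = 232.4
CO2 = 232.4 * 1.37 = 318.388

318.388 kg/day


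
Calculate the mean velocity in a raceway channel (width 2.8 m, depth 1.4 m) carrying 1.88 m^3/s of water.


Cross-sectional area = W * d = 2.8 * 1.4 = 3.92 m^2
Velocity = Q / A = 1.88 / 3.92 = 0.479592 m/s

0.479592 m/s


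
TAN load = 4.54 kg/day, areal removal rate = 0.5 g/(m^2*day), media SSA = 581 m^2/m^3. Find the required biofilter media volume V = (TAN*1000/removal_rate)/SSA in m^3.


A = 4.54*1000 / 0.5 = 9080 m^2
V = 9080 / 581 = 15.6282

15.6282 m^3


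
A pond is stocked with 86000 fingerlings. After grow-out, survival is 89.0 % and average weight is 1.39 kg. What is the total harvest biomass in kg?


Survivors = 86000 * 89.0/100 = 76540 fish
Harvest biomass = survivors * W_f = 76540 * 1.39 = 106390.6 kg

106390.6 kg


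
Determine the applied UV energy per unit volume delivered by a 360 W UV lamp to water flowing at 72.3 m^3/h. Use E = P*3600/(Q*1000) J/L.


Energy delivered per hour = 360 W * 3600 s = 1296000 J/h
Volume treated per hour = 72.3 m^3/h * 1000 = 72300 L/h
dose = 1296000 / 72300 = 17.9253 J/L

17.9253 J/L


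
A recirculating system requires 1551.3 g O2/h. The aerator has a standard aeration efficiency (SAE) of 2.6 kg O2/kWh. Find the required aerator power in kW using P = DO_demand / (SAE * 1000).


SAE in g O2/kWh = 2.6 * 1000 = 2600 g/kWh
P = DO_demand / SAE_g = 1551.3 / 2600 = 0.596654 kW

0.596654 kW


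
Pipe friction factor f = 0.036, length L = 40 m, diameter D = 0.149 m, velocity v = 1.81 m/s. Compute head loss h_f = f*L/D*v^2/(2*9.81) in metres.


v^2 = 1.81^2 = 3.2761 m^2/s^2
L/D = 40/0.149 = 268.45638
h_f = f*(L/D)*v^2/(2g) = 0.036 * 268.45638 * 3.2761 / 19.62 = 1.61374 m

1.61374 m


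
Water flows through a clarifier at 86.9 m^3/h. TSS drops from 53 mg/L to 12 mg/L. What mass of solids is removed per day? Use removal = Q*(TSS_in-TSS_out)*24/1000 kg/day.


Concentration drop: TSS_in - TSS_out = 53 - 12 = 41 mg/L
Hourly solids removed = Q * dTSS = 86.9 m^3/h * 41 mg/L = 3562.9 g/h  (m^3/h * mg/L = g/h)
Daily solids removed = 3562.9 * 24 = 85509.6 g/day
Convert g to kg: 85509.6 / 1000 = 85.5096 kg/day

85.5096 kg/day


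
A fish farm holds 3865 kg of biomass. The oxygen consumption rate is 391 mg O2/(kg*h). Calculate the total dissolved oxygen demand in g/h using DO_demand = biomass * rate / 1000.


Total O2 consumption (mg/h) = 3865 kg * 391 mg/(kg*h) = 1511215 mg/h
Convert to g/h: 1511215 / 1000 = 1511.215 g/h

1511.215 g/h


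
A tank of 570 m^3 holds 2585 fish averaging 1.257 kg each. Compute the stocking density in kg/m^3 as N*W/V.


Total biomass = 2585 fish * 1.257 kg = 3249.345 kg
Density = total biomass / volume = 3249.345 / 570 = 5.70061 kg/m^3

5.70061 kg/m^3
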